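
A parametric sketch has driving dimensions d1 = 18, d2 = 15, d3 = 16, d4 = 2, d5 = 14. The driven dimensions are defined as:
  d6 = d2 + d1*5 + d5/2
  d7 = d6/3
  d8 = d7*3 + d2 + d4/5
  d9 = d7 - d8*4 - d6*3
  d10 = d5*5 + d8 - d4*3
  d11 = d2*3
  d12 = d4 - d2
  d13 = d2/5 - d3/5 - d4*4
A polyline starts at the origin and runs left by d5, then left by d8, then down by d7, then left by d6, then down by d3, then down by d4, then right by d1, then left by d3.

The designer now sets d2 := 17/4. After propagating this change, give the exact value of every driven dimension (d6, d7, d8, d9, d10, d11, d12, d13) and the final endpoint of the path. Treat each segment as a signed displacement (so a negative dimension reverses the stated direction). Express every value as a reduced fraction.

d6 = 405/4
d7 = 135/4
d8 = 1059/10
d9 = -3468/5
d10 = 1699/10
d11 = 51/4
d12 = -9/4
d13 = -207/20
endpoint = (-4383/20, -207/4)

Apply edit: d2 := 17/4
  d6 = d2 + d1*5 + d5/2 = 405/4
  d7 = d6/3 = 135/4
  d8 = d7*3 + d2 + d4/5 = 1059/10
  d9 = d7 - d8*4 - d6*3 = -3468/5
  d10 = d5*5 + d8 - d4*3 = 1699/10
  d11 = d2*3 = 51/4
  d12 = d4 - d2 = -9/4
  d13 = d2/5 - d3/5 - d4*4 = -207/20
Walk from origin (0, 0):
  seg 1: left by d5 = 14 → (-14, 0)
  seg 2: left by d8 = 1059/10 → (-1199/10, 0)
  seg 3: down by d7 = 135/4 → (-1199/10, -135/4)
  seg 4: left by d6 = 405/4 → (-4423/20, -135/4)
  seg 5: down by d3 = 16 → (-4423/20, -199/4)
  seg 6: down by d4 = 2 → (-4423/20, -207/4)
  seg 7: right by d1 = 18 → (-4063/20, -207/4)
  seg 8: left by d3 = 16 → (-4383/20, -207/4)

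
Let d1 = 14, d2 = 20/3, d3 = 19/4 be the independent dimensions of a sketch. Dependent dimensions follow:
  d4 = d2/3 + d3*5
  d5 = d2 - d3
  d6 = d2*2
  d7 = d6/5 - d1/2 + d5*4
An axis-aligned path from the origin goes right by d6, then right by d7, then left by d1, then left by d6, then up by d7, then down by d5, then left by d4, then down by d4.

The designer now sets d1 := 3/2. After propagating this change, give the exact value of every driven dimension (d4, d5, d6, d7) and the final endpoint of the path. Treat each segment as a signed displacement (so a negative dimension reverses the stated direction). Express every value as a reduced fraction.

d4 = 935/36
d5 = 23/12
d6 = 40/3
d7 = 115/12
endpoint = (-161/9, -659/36)

Apply edit: d1 := 3/2
  d4 = d2/3 + d3*5 = 935/36
  d5 = d2 - d3 = 23/12
  d6 = d2*2 = 40/3
  d7 = d6/5 - d1/2 + d5*4 = 115/12
Walk from origin (0, 0):
  seg 1: right by d6 = 40/3 → (40/3, 0)
  seg 2: right by d7 = 115/12 → (275/12, 0)
  seg 3: left by d1 = 3/2 → (257/12, 0)
  seg 4: left by d6 = 40/3 → (97/12, 0)
  seg 5: up by d7 = 115/12 → (97/12, 115/12)
  seg 6: down by d5 = 23/12 → (97/12, 23/3)
  seg 7: left by d4 = 935/36 → (-161/9, 23/3)
  seg 8: down by d4 = 935/36 → (-161/9, -659/36)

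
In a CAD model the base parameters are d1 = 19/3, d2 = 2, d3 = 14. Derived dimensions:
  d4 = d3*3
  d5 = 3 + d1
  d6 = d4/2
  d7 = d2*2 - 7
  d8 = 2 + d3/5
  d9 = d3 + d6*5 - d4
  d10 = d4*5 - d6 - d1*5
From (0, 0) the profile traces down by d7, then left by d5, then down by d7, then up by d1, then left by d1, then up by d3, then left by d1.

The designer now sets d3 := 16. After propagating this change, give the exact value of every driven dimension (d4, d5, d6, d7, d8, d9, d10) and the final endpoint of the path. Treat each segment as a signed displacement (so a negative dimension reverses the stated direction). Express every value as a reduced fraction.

Apply edit: d3 := 16
  d4 = d3*3 = 48
  d5 = 3 + d1 = 28/3
  d6 = d4/2 = 24
  d7 = d2*2 - 7 = -3
  d8 = 2 + d3/5 = 26/5
  d9 = d3 + d6*5 - d4 = 88
  d10 = d4*5 - d6 - d1*5 = 553/3
Walk from origin (0, 0):
  seg 1: down by d7 = -3 → (0, 3)
  seg 2: left by d5 = 28/3 → (-28/3, 3)
  seg 3: down by d7 = -3 → (-28/3, 6)
  seg 4: up by d1 = 19/3 → (-28/3, 37/3)
  seg 5: left by d1 = 19/3 → (-47/3, 37/3)
  seg 6: up by d3 = 16 → (-47/3, 85/3)
  seg 7: left by d1 = 19/3 → (-22, 85/3)

d4 = 48
d5 = 28/3
d6 = 24
d7 = -3
d8 = 26/5
d9 = 88
d10 = 553/3
endpoint = (-22, 85/3)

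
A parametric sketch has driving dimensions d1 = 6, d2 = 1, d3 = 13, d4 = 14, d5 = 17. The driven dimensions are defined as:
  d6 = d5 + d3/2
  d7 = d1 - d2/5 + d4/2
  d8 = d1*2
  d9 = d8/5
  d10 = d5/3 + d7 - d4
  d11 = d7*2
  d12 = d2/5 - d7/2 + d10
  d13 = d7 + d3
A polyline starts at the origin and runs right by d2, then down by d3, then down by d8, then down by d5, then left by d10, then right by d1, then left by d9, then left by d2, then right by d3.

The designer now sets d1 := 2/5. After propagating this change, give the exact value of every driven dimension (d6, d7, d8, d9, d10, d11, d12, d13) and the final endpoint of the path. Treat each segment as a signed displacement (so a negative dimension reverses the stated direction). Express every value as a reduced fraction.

Apply edit: d1 := 2/5
  d6 = d5 + d3/2 = 47/2
  d7 = d1 - d2/5 + d4/2 = 36/5
  d8 = d1*2 = 4/5
  d9 = d8/5 = 4/25
  d10 = d5/3 + d7 - d4 = -17/15
  d11 = d7*2 = 72/5
  d12 = d2/5 - d7/2 + d10 = -68/15
  d13 = d7 + d3 = 101/5
Walk from origin (0, 0):
  seg 1: right by d2 = 1 → (1, 0)
  seg 2: down by d3 = 13 → (1, -13)
  seg 3: down by d8 = 4/5 → (1, -69/5)
  seg 4: down by d5 = 17 → (1, -154/5)
  seg 5: left by d10 = -17/15 → (32/15, -154/5)
  seg 6: right by d1 = 2/5 → (38/15, -154/5)
  seg 7: left by d9 = 4/25 → (178/75, -154/5)
  seg 8: left by d2 = 1 → (103/75, -154/5)
  seg 9: right by d3 = 13 → (1078/75, -154/5)

d6 = 47/2
d7 = 36/5
d8 = 4/5
d9 = 4/25
d10 = -17/15
d11 = 72/5
d12 = -68/15
d13 = 101/5
endpoint = (1078/75, -154/5)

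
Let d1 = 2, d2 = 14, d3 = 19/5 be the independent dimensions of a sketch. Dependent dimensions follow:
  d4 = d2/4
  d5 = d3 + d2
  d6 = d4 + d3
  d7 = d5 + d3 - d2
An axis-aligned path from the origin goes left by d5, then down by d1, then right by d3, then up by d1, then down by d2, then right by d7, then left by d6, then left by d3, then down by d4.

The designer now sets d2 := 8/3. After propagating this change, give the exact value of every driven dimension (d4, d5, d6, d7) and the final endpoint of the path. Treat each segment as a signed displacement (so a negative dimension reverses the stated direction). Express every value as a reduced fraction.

Apply edit: d2 := 8/3
  d4 = d2/4 = 2/3
  d5 = d3 + d2 = 97/15
  d6 = d4 + d3 = 67/15
  d7 = d5 + d3 - d2 = 38/5
Walk from origin (0, 0):
  seg 1: left by d5 = 97/15 → (-97/15, 0)
  seg 2: down by d1 = 2 → (-97/15, -2)
  seg 3: right by d3 = 19/5 → (-8/3, -2)
  seg 4: up by d1 = 2 → (-8/3, 0)
  seg 5: down by d2 = 8/3 → (-8/3, -8/3)
  seg 6: right by d7 = 38/5 → (74/15, -8/3)
  seg 7: left by d6 = 67/15 → (7/15, -8/3)
  seg 8: left by d3 = 19/5 → (-10/3, -8/3)
  seg 9: down by d4 = 2/3 → (-10/3, -10/3)

d4 = 2/3
d5 = 97/15
d6 = 67/15
d7 = 38/5
endpoint = (-10/3, -10/3)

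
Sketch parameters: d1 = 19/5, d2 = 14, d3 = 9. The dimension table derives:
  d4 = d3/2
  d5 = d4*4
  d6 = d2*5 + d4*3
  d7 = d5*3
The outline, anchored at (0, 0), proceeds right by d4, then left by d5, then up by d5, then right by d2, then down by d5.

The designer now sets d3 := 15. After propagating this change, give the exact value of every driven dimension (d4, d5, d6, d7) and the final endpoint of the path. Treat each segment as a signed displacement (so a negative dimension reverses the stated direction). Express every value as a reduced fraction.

d4 = 15/2
d5 = 30
d6 = 185/2
d7 = 90
endpoint = (-17/2, 0)

Apply edit: d3 := 15
  d4 = d3/2 = 15/2
  d5 = d4*4 = 30
  d6 = d2*5 + d4*3 = 185/2
  d7 = d5*3 = 90
Walk from origin (0, 0):
  seg 1: right by d4 = 15/2 → (15/2, 0)
  seg 2: left by d5 = 30 → (-45/2, 0)
  seg 3: up by d5 = 30 → (-45/2, 30)
  seg 4: right by d2 = 14 → (-17/2, 30)
  seg 5: down by d5 = 30 → (-17/2, 0)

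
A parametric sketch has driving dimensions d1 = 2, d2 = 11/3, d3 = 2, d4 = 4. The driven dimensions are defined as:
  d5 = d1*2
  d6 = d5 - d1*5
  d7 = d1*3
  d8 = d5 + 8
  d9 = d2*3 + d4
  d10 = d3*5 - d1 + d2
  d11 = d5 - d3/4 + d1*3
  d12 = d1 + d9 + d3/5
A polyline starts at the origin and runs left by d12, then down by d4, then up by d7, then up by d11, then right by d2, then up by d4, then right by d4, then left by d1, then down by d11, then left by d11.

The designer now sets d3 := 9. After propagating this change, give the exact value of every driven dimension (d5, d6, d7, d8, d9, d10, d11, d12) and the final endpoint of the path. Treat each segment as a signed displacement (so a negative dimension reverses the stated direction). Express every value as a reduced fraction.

Apply edit: d3 := 9
  d5 = d1*2 = 4
  d6 = d5 - d1*5 = -6
  d7 = d1*3 = 6
  d8 = d5 + 8 = 12
  d9 = d2*3 + d4 = 15
  d10 = d3*5 - d1 + d2 = 140/3
  d11 = d5 - d3/4 + d1*3 = 31/4
  d12 = d1 + d9 + d3/5 = 94/5
Walk from origin (0, 0):
  seg 1: left by d12 = 94/5 → (-94/5, 0)
  seg 2: down by d4 = 4 → (-94/5, -4)
  seg 3: up by d7 = 6 → (-94/5, 2)
  seg 4: up by d11 = 31/4 → (-94/5, 39/4)
  seg 5: right by d2 = 11/3 → (-227/15, 39/4)
  seg 6: up by d4 = 4 → (-227/15, 55/4)
  seg 7: right by d4 = 4 → (-167/15, 55/4)
  seg 8: left by d1 = 2 → (-197/15, 55/4)
  seg 9: down by d11 = 31/4 → (-197/15, 6)
  seg 10: left by d11 = 31/4 → (-1253/60, 6)

d5 = 4
d6 = -6
d7 = 6
d8 = 12
d9 = 15
d10 = 140/3
d11 = 31/4
d12 = 94/5
endpoint = (-1253/60, 6)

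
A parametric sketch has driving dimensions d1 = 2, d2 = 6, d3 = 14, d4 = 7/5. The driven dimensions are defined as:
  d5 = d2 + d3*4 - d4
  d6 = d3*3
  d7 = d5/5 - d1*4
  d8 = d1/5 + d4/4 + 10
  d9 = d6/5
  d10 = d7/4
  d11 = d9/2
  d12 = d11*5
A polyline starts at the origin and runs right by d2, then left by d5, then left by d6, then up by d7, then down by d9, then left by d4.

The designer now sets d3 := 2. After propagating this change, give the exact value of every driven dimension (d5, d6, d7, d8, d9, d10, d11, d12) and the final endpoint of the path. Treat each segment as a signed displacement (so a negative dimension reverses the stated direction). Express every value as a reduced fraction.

d5 = 63/5
d6 = 6
d7 = -137/25
d8 = 43/4
d9 = 6/5
d10 = -137/100
d11 = 3/5
d12 = 3
endpoint = (-14, -167/25)

Apply edit: d3 := 2
  d5 = d2 + d3*4 - d4 = 63/5
  d6 = d3*3 = 6
  d7 = d5/5 - d1*4 = -137/25
  d8 = d1/5 + d4/4 + 10 = 43/4
  d9 = d6/5 = 6/5
  d10 = d7/4 = -137/100
  d11 = d9/2 = 3/5
  d12 = d11*5 = 3
Walk from origin (0, 0):
  seg 1: right by d2 = 6 → (6, 0)
  seg 2: left by d5 = 63/5 → (-33/5, 0)
  seg 3: left by d6 = 6 → (-63/5, 0)
  seg 4: up by d7 = -137/25 → (-63/5, -137/25)
  seg 5: down by d9 = 6/5 → (-63/5, -167/25)
  seg 6: left by d4 = 7/5 → (-14, -167/25)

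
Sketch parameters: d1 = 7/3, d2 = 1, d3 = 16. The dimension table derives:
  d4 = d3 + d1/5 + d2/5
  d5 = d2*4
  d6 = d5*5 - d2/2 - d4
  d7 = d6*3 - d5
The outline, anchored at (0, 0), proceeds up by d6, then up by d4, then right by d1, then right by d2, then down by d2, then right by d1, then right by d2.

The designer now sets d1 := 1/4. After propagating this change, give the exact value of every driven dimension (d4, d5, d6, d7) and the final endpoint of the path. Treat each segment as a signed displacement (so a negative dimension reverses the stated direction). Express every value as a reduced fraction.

d4 = 65/4
d5 = 4
d6 = 13/4
d7 = 23/4
endpoint = (5/2, 37/2)

Apply edit: d1 := 1/4
  d4 = d3 + d1/5 + d2/5 = 65/4
  d5 = d2*4 = 4
  d6 = d5*5 - d2/2 - d4 = 13/4
  d7 = d6*3 - d5 = 23/4
Walk from origin (0, 0):
  seg 1: up by d6 = 13/4 → (0, 13/4)
  seg 2: up by d4 = 65/4 → (0, 39/2)
  seg 3: right by d1 = 1/4 → (1/4, 39/2)
  seg 4: right by d2 = 1 → (5/4, 39/2)
  seg 5: down by d2 = 1 → (5/4, 37/2)
  seg 6: right by d1 = 1/4 → (3/2, 37/2)
  seg 7: right by d2 = 1 → (5/2, 37/2)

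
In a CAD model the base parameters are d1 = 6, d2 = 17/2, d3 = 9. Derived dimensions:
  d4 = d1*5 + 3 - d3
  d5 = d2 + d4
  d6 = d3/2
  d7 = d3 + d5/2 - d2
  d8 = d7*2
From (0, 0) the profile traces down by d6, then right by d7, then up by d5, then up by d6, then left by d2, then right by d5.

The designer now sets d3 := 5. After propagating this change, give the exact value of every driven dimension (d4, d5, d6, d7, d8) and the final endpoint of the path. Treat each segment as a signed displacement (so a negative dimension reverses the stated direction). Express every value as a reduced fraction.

Apply edit: d3 := 5
  d4 = d1*5 + 3 - d3 = 28
  d5 = d2 + d4 = 73/2
  d6 = d3/2 = 5/2
  d7 = d3 + d5/2 - d2 = 59/4
  d8 = d7*2 = 59/2
Walk from origin (0, 0):
  seg 1: down by d6 = 5/2 → (0, -5/2)
  seg 2: right by d7 = 59/4 → (59/4, -5/2)
  seg 3: up by d5 = 73/2 → (59/4, 34)
  seg 4: up by d6 = 5/2 → (59/4, 73/2)
  seg 5: left by d2 = 17/2 → (25/4, 73/2)
  seg 6: right by d5 = 73/2 → (171/4, 73/2)

d4 = 28
d5 = 73/2
d6 = 5/2
d7 = 59/4
d8 = 59/2
endpoint = (171/4, 73/2)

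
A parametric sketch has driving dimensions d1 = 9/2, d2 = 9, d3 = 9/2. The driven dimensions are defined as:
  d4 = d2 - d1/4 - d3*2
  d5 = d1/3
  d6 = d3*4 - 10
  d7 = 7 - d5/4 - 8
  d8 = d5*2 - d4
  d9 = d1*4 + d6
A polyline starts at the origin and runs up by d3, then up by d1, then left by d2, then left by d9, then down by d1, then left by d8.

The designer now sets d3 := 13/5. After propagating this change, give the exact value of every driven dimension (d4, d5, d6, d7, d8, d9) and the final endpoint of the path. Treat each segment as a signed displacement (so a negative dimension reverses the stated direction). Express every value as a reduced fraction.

d4 = 107/40
d5 = 3/2
d6 = 2/5
d7 = -11/8
d8 = 13/40
d9 = 92/5
endpoint = (-1109/40, 13/5)

Apply edit: d3 := 13/5
  d4 = d2 - d1/4 - d3*2 = 107/40
  d5 = d1/3 = 3/2
  d6 = d3*4 - 10 = 2/5
  d7 = 7 - d5/4 - 8 = -11/8
  d8 = d5*2 - d4 = 13/40
  d9 = d1*4 + d6 = 92/5
Walk from origin (0, 0):
  seg 1: up by d3 = 13/5 → (0, 13/5)
  seg 2: up by d1 = 9/2 → (0, 71/10)
  seg 3: left by d2 = 9 → (-9, 71/10)
  seg 4: left by d9 = 92/5 → (-137/5, 71/10)
  seg 5: down by d1 = 9/2 → (-137/5, 13/5)
  seg 6: left by d8 = 13/40 → (-1109/40, 13/5)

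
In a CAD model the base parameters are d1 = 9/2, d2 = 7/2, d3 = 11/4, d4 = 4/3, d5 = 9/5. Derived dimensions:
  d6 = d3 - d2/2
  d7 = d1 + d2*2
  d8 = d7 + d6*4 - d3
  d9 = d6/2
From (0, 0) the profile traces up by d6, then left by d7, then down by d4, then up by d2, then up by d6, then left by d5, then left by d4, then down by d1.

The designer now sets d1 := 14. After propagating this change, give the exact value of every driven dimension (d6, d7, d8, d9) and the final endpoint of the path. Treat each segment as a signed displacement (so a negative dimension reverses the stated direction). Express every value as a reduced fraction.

d6 = 1
d7 = 21
d8 = 89/4
d9 = 1/2
endpoint = (-362/15, -59/6)

Apply edit: d1 := 14
  d6 = d3 - d2/2 = 1
  d7 = d1 + d2*2 = 21
  d8 = d7 + d6*4 - d3 = 89/4
  d9 = d6/2 = 1/2
Walk from origin (0, 0):
  seg 1: up by d6 = 1 → (0, 1)
  seg 2: left by d7 = 21 → (-21, 1)
  seg 3: down by d4 = 4/3 → (-21, -1/3)
  seg 4: up by d2 = 7/2 → (-21, 19/6)
  seg 5: up by d6 = 1 → (-21, 25/6)
  seg 6: left by d5 = 9/5 → (-114/5, 25/6)
  seg 7: left by d4 = 4/3 → (-362/15, 25/6)
  seg 8: down by d1 = 14 → (-362/15, -59/6)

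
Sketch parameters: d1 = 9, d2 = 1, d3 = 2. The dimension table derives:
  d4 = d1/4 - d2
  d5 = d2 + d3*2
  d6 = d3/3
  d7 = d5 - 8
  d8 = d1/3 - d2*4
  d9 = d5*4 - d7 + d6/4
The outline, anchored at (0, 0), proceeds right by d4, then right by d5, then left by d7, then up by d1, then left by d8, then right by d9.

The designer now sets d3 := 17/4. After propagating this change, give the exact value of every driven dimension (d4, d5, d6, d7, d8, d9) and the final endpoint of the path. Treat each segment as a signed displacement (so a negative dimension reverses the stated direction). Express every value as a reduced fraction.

Apply edit: d3 := 17/4
  d4 = d1/4 - d2 = 5/4
  d5 = d2 + d3*2 = 19/2
  d6 = d3/3 = 17/12
  d7 = d5 - 8 = 3/2
  d8 = d1/3 - d2*4 = -1
  d9 = d5*4 - d7 + d6/4 = 1769/48
Walk from origin (0, 0):
  seg 1: right by d4 = 5/4 → (5/4, 0)
  seg 2: right by d5 = 19/2 → (43/4, 0)
  seg 3: left by d7 = 3/2 → (37/4, 0)
  seg 4: up by d1 = 9 → (37/4, 9)
  seg 5: left by d8 = -1 → (41/4, 9)
  seg 6: right by d9 = 1769/48 → (2261/48, 9)

d4 = 5/4
d5 = 19/2
d6 = 17/12
d7 = 3/2
d8 = -1
d9 = 1769/48
endpoint = (2261/48, 9)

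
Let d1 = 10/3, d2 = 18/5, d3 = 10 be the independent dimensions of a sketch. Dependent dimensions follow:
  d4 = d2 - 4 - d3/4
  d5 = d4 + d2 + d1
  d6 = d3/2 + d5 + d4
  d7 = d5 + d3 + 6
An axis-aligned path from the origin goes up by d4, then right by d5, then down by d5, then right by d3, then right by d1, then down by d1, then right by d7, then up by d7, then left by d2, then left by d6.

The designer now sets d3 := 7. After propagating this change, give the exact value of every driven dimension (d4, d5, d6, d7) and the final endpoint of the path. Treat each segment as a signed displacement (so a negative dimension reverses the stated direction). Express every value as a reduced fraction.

Apply edit: d3 := 7
  d4 = d2 - 4 - d3/4 = -43/20
  d5 = d4 + d2 + d1 = 287/60
  d6 = d3/2 + d5 + d4 = 92/15
  d7 = d5 + d3 + 6 = 1067/60
Walk from origin (0, 0):
  seg 1: up by d4 = -43/20 → (0, -43/20)
  seg 2: right by d5 = 287/60 → (287/60, -43/20)
  seg 3: down by d5 = 287/60 → (287/60, -104/15)
  seg 4: right by d3 = 7 → (707/60, -104/15)
  seg 5: right by d1 = 10/3 → (907/60, -104/15)
  seg 6: down by d1 = 10/3 → (907/60, -154/15)
  seg 7: right by d7 = 1067/60 → (329/10, -154/15)
  seg 8: up by d7 = 1067/60 → (329/10, 451/60)
  seg 9: left by d2 = 18/5 → (293/10, 451/60)
  seg 10: left by d6 = 92/15 → (139/6, 451/60)

d4 = -43/20
d5 = 287/60
d6 = 92/15
d7 = 1067/60
endpoint = (139/6, 451/60)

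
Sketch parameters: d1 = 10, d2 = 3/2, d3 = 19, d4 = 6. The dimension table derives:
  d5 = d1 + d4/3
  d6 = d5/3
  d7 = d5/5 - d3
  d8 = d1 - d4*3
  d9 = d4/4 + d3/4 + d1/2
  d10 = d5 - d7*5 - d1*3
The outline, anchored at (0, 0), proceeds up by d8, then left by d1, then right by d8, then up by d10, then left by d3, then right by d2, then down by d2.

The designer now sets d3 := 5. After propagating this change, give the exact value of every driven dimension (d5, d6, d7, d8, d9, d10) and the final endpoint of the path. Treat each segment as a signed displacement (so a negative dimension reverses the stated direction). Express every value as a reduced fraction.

Apply edit: d3 := 5
  d5 = d1 + d4/3 = 12
  d6 = d5/3 = 4
  d7 = d5/5 - d3 = -13/5
  d8 = d1 - d4*3 = -8
  d9 = d4/4 + d3/4 + d1/2 = 31/4
  d10 = d5 - d7*5 - d1*3 = -5
Walk from origin (0, 0):
  seg 1: up by d8 = -8 → (0, -8)
  seg 2: left by d1 = 10 → (-10, -8)
  seg 3: right by d8 = -8 → (-18, -8)
  seg 4: up by d10 = -5 → (-18, -13)
  seg 5: left by d3 = 5 → (-23, -13)
  seg 6: right by d2 = 3/2 → (-43/2, -13)
  seg 7: down by d2 = 3/2 → (-43/2, -29/2)

d5 = 12
d6 = 4
d7 = -13/5
d8 = -8
d9 = 31/4
d10 = -5
endpoint = (-43/2, -29/2)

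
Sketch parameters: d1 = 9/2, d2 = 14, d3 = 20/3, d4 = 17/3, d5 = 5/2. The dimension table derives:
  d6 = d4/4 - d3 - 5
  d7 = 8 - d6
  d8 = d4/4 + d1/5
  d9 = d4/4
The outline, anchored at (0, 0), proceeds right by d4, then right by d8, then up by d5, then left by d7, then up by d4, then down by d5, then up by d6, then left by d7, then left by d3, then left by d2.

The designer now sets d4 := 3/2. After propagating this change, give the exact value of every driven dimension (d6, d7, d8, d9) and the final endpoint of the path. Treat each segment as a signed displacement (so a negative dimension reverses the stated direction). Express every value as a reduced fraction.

d6 = -271/24
d7 = 463/24
d8 = 51/40
d9 = 3/8
endpoint = (-2259/40, -235/24)

Apply edit: d4 := 3/2
  d6 = d4/4 - d3 - 5 = -271/24
  d7 = 8 - d6 = 463/24
  d8 = d4/4 + d1/5 = 51/40
  d9 = d4/4 = 3/8
Walk from origin (0, 0):
  seg 1: right by d4 = 3/2 → (3/2, 0)
  seg 2: right by d8 = 51/40 → (111/40, 0)
  seg 3: up by d5 = 5/2 → (111/40, 5/2)
  seg 4: left by d7 = 463/24 → (-991/60, 5/2)
  seg 5: up by d4 = 3/2 → (-991/60, 4)
  seg 6: down by d5 = 5/2 → (-991/60, 3/2)
  seg 7: up by d6 = -271/24 → (-991/60, -235/24)
  seg 8: left by d7 = 463/24 → (-4297/120, -235/24)
  seg 9: left by d3 = 20/3 → (-1699/40, -235/24)
  seg 10: left by d2 = 14 → (-2259/40, -235/24)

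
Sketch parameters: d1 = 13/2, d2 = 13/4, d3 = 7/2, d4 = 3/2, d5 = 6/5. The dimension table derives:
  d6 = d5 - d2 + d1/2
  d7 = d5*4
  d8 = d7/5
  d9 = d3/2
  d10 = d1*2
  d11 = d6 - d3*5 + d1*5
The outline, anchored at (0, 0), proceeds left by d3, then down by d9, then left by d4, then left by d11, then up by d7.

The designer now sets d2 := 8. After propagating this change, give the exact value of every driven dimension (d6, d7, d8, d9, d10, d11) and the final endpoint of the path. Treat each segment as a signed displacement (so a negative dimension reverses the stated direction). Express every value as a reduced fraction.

Apply edit: d2 := 8
  d6 = d5 - d2 + d1/2 = -71/20
  d7 = d5*4 = 24/5
  d8 = d7/5 = 24/25
  d9 = d3/2 = 7/4
  d10 = d1*2 = 13
  d11 = d6 - d3*5 + d1*5 = 229/20
Walk from origin (0, 0):
  seg 1: left by d3 = 7/2 → (-7/2, 0)
  seg 2: down by d9 = 7/4 → (-7/2, -7/4)
  seg 3: left by d4 = 3/2 → (-5, -7/4)
  seg 4: left by d11 = 229/20 → (-329/20, -7/4)
  seg 5: up by d7 = 24/5 → (-329/20, 61/20)

d6 = -71/20
d7 = 24/5
d8 = 24/25
d9 = 7/4
d10 = 13
d11 = 229/20
endpoint = (-329/20, 61/20)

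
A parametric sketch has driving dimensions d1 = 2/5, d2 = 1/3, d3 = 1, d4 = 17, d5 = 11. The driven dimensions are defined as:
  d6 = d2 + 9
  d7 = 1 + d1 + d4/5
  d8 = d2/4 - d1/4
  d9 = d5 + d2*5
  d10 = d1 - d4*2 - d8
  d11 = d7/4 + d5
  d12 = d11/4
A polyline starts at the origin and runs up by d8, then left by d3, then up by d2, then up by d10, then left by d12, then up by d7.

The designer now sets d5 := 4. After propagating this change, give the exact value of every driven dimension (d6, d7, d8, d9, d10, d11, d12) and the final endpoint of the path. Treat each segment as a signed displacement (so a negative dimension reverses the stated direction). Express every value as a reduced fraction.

d6 = 28/3
d7 = 24/5
d8 = -1/60
d9 = 17/3
d10 = -403/12
d11 = 26/5
d12 = 13/10
endpoint = (-23/10, -427/15)

Apply edit: d5 := 4
  d6 = d2 + 9 = 28/3
  d7 = 1 + d1 + d4/5 = 24/5
  d8 = d2/4 - d1/4 = -1/60
  d9 = d5 + d2*5 = 17/3
  d10 = d1 - d4*2 - d8 = -403/12
  d11 = d7/4 + d5 = 26/5
  d12 = d11/4 = 13/10
Walk from origin (0, 0):
  seg 1: up by d8 = -1/60 → (0, -1/60)
  seg 2: left by d3 = 1 → (-1, -1/60)
  seg 3: up by d2 = 1/3 → (-1, 19/60)
  seg 4: up by d10 = -403/12 → (-1, -499/15)
  seg 5: left by d12 = 13/10 → (-23/10, -499/15)
  seg 6: up by d7 = 24/5 → (-23/10, -427/15)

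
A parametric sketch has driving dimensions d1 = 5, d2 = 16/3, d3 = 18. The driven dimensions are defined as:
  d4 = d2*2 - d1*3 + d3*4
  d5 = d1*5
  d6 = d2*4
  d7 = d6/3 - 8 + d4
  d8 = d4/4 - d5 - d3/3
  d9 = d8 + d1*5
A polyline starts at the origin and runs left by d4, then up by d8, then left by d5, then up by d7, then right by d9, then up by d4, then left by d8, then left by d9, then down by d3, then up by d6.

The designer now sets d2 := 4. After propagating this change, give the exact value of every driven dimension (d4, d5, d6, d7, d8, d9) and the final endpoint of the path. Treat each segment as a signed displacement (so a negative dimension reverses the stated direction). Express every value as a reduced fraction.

Apply edit: d2 := 4
  d4 = d2*2 - d1*3 + d3*4 = 65
  d5 = d1*5 = 25
  d6 = d2*4 = 16
  d7 = d6/3 - 8 + d4 = 187/3
  d8 = d4/4 - d5 - d3/3 = -59/4
  d9 = d8 + d1*5 = 41/4
Walk from origin (0, 0):
  seg 1: left by d4 = 65 → (-65, 0)
  seg 2: up by d8 = -59/4 → (-65, -59/4)
  seg 3: left by d5 = 25 → (-90, -59/4)
  seg 4: up by d7 = 187/3 → (-90, 571/12)
  seg 5: right by d9 = 41/4 → (-319/4, 571/12)
  seg 6: up by d4 = 65 → (-319/4, 1351/12)
  seg 7: left by d8 = -59/4 → (-65, 1351/12)
  seg 8: left by d9 = 41/4 → (-301/4, 1351/12)
  seg 9: down by d3 = 18 → (-301/4, 1135/12)
  seg 10: up by d6 = 16 → (-301/4, 1327/12)

d4 = 65
d5 = 25
d6 = 16
d7 = 187/3
d8 = -59/4
d9 = 41/4
endpoint = (-301/4, 1327/12)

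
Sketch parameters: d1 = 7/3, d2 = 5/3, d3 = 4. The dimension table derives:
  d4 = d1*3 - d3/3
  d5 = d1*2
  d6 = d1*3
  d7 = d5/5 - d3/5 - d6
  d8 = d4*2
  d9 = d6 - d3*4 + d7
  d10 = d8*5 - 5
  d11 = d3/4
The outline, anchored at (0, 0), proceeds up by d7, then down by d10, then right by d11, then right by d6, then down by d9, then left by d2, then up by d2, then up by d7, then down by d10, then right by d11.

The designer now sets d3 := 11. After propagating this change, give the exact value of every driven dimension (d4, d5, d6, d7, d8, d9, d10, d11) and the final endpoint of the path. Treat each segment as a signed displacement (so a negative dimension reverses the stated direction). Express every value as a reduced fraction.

d4 = 10/3
d5 = 14/3
d6 = 7
d7 = -124/15
d8 = 20/3
d9 = -679/15
d10 = 85/3
d11 = 11/4
endpoint = (65/6, -394/15)

Apply edit: d3 := 11
  d4 = d1*3 - d3/3 = 10/3
  d5 = d1*2 = 14/3
  d6 = d1*3 = 7
  d7 = d5/5 - d3/5 - d6 = -124/15
  d8 = d4*2 = 20/3
  d9 = d6 - d3*4 + d7 = -679/15
  d10 = d8*5 - 5 = 85/3
  d11 = d3/4 = 11/4
Walk from origin (0, 0):
  seg 1: up by d7 = -124/15 → (0, -124/15)
  seg 2: down by d10 = 85/3 → (0, -183/5)
  seg 3: right by d11 = 11/4 → (11/4, -183/5)
  seg 4: right by d6 = 7 → (39/4, -183/5)
  seg 5: down by d9 = -679/15 → (39/4, 26/3)
  seg 6: left by d2 = 5/3 → (97/12, 26/3)
  seg 7: up by d2 = 5/3 → (97/12, 31/3)
  seg 8: up by d7 = -124/15 → (97/12, 31/15)
  seg 9: down by d10 = 85/3 → (97/12, -394/15)
  seg 10: right by d11 = 11/4 → (65/6, -394/15)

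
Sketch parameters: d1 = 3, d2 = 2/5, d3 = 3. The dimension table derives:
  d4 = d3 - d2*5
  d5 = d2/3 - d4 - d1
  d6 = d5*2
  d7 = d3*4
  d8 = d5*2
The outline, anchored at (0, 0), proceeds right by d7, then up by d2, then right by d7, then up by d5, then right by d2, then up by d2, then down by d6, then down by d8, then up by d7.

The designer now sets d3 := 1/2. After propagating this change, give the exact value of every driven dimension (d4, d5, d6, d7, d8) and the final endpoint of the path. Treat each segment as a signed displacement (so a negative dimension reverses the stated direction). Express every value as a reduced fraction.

d4 = -3/2
d5 = -41/30
d6 = -41/15
d7 = 2
d8 = -41/15
endpoint = (22/5, 69/10)

Apply edit: d3 := 1/2
  d4 = d3 - d2*5 = -3/2
  d5 = d2/3 - d4 - d1 = -41/30
  d6 = d5*2 = -41/15
  d7 = d3*4 = 2
  d8 = d5*2 = -41/15
Walk from origin (0, 0):
  seg 1: right by d7 = 2 → (2, 0)
  seg 2: up by d2 = 2/5 → (2, 2/5)
  seg 3: right by d7 = 2 → (4, 2/5)
  seg 4: up by d5 = -41/30 → (4, -29/30)
  seg 5: right by d2 = 2/5 → (22/5, -29/30)
  seg 6: up by d2 = 2/5 → (22/5, -17/30)
  seg 7: down by d6 = -41/15 → (22/5, 13/6)
  seg 8: down by d8 = -41/15 → (22/5, 49/10)
  seg 9: up by d7 = 2 → (22/5, 69/10)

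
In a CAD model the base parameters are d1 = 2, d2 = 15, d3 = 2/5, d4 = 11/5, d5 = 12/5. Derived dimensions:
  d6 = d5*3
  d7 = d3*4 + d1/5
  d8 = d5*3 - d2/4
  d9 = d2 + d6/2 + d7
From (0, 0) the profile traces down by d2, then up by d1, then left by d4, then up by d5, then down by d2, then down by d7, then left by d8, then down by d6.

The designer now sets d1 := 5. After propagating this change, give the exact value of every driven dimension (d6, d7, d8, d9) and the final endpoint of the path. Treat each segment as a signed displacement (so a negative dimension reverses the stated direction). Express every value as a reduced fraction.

d6 = 36/5
d7 = 13/5
d8 = 69/20
d9 = 106/5
endpoint = (-113/20, -162/5)

Apply edit: d1 := 5
  d6 = d5*3 = 36/5
  d7 = d3*4 + d1/5 = 13/5
  d8 = d5*3 - d2/4 = 69/20
  d9 = d2 + d6/2 + d7 = 106/5
Walk from origin (0, 0):
  seg 1: down by d2 = 15 → (0, -15)
  seg 2: up by d1 = 5 → (0, -10)
  seg 3: left by d4 = 11/5 → (-11/5, -10)
  seg 4: up by d5 = 12/5 → (-11/5, -38/5)
  seg 5: down by d2 = 15 → (-11/5, -113/5)
  seg 6: down by d7 = 13/5 → (-11/5, -126/5)
  seg 7: left by d8 = 69/20 → (-113/20, -126/5)
  seg 8: down by d6 = 36/5 → (-113/20, -162/5)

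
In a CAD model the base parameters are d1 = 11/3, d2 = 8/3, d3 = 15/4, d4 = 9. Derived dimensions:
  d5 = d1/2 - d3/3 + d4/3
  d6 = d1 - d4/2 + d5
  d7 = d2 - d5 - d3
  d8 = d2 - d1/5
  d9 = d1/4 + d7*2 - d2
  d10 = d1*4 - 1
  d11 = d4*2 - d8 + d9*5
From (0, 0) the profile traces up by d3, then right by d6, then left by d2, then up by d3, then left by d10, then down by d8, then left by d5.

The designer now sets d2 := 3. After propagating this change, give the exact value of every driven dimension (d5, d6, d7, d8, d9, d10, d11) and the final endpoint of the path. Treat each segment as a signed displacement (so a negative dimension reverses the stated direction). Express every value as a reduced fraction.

d5 = 43/12
d6 = 11/4
d7 = -13/3
d8 = 34/15
d9 = -43/4
d10 = 41/3
d11 = -2281/60
endpoint = (-35/2, 157/30)

Apply edit: d2 := 3
  d5 = d1/2 - d3/3 + d4/3 = 43/12
  d6 = d1 - d4/2 + d5 = 11/4
  d7 = d2 - d5 - d3 = -13/3
  d8 = d2 - d1/5 = 34/15
  d9 = d1/4 + d7*2 - d2 = -43/4
  d10 = d1*4 - 1 = 41/3
  d11 = d4*2 - d8 + d9*5 = -2281/60
Walk from origin (0, 0):
  seg 1: up by d3 = 15/4 → (0, 15/4)
  seg 2: right by d6 = 11/4 → (11/4, 15/4)
  seg 3: left by d2 = 3 → (-1/4, 15/4)
  seg 4: up by d3 = 15/4 → (-1/4, 15/2)
  seg 5: left by d10 = 41/3 → (-167/12, 15/2)
  seg 6: down by d8 = 34/15 → (-167/12, 157/30)
  seg 7: left by d5 = 43/12 → (-35/2, 157/30)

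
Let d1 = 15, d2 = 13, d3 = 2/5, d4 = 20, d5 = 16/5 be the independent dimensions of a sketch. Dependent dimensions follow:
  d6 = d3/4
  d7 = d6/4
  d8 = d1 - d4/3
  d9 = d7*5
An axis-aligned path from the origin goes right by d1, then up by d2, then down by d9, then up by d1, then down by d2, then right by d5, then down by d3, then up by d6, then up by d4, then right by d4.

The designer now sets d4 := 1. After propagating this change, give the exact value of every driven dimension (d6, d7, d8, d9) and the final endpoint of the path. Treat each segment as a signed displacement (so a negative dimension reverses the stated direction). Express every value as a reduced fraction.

d6 = 1/10
d7 = 1/40
d8 = 44/3
d9 = 1/8
endpoint = (96/5, 623/40)

Apply edit: d4 := 1
  d6 = d3/4 = 1/10
  d7 = d6/4 = 1/40
  d8 = d1 - d4/3 = 44/3
  d9 = d7*5 = 1/8
Walk from origin (0, 0):
  seg 1: right by d1 = 15 → (15, 0)
  seg 2: up by d2 = 13 → (15, 13)
  seg 3: down by d9 = 1/8 → (15, 103/8)
  seg 4: up by d1 = 15 → (15, 223/8)
  seg 5: down by d2 = 13 → (15, 119/8)
  seg 6: right by d5 = 16/5 → (91/5, 119/8)
  seg 7: down by d3 = 2/5 → (91/5, 579/40)
  seg 8: up by d6 = 1/10 → (91/5, 583/40)
  seg 9: up by d4 = 1 → (91/5, 623/40)
  seg 10: right by d4 = 1 → (96/5, 623/40)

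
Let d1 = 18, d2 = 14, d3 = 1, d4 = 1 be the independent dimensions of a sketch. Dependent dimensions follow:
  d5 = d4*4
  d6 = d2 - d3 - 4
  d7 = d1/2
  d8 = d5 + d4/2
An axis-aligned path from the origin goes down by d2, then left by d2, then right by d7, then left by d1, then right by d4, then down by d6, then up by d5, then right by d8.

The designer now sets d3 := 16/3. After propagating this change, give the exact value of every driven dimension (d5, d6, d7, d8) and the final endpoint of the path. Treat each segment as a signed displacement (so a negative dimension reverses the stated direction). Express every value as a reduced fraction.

d5 = 4
d6 = 14/3
d7 = 9
d8 = 9/2
endpoint = (-35/2, -44/3)

Apply edit: d3 := 16/3
  d5 = d4*4 = 4
  d6 = d2 - d3 - 4 = 14/3
  d7 = d1/2 = 9
  d8 = d5 + d4/2 = 9/2
Walk from origin (0, 0):
  seg 1: down by d2 = 14 → (0, -14)
  seg 2: left by d2 = 14 → (-14, -14)
  seg 3: right by d7 = 9 → (-5, -14)
  seg 4: left by d1 = 18 → (-23, -14)
  seg 5: right by d4 = 1 → (-22, -14)
  seg 6: down by d6 = 14/3 → (-22, -56/3)
  seg 7: up by d5 = 4 → (-22, -44/3)
  seg 8: right by d8 = 9/2 → (-35/2, -44/3)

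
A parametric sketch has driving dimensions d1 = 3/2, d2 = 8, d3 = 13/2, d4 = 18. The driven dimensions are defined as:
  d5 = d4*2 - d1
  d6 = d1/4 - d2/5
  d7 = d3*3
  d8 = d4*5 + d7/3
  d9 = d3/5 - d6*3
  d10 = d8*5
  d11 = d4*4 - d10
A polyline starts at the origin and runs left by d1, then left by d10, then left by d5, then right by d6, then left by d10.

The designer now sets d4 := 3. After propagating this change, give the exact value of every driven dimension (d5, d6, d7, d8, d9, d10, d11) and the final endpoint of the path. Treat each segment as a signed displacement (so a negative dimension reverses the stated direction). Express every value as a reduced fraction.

Apply edit: d4 := 3
  d5 = d4*2 - d1 = 9/2
  d6 = d1/4 - d2/5 = -49/40
  d7 = d3*3 = 39/2
  d8 = d4*5 + d7/3 = 43/2
  d9 = d3/5 - d6*3 = 199/40
  d10 = d8*5 = 215/2
  d11 = d4*4 - d10 = -191/2
Walk from origin (0, 0):
  seg 1: left by d1 = 3/2 → (-3/2, 0)
  seg 2: left by d10 = 215/2 → (-109, 0)
  seg 3: left by d5 = 9/2 → (-227/2, 0)
  seg 4: right by d6 = -49/40 → (-4589/40, 0)
  seg 5: left by d10 = 215/2 → (-8889/40, 0)

d5 = 9/2
d6 = -49/40
d7 = 39/2
d8 = 43/2
d9 = 199/40
d10 = 215/2
d11 = -191/2
endpoint = (-8889/40, 0)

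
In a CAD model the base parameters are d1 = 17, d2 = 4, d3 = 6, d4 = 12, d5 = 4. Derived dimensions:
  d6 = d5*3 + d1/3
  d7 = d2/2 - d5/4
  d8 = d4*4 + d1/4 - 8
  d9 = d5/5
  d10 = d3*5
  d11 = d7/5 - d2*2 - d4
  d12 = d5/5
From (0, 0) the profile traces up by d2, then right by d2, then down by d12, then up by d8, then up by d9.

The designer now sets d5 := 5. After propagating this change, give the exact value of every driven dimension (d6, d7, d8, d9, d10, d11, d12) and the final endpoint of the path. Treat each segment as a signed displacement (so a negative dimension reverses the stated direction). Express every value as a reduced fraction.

Apply edit: d5 := 5
  d6 = d5*3 + d1/3 = 62/3
  d7 = d2/2 - d5/4 = 3/4
  d8 = d4*4 + d1/4 - 8 = 177/4
  d9 = d5/5 = 1
  d10 = d3*5 = 30
  d11 = d7/5 - d2*2 - d4 = -397/20
  d12 = d5/5 = 1
Walk from origin (0, 0):
  seg 1: up by d2 = 4 → (0, 4)
  seg 2: right by d2 = 4 → (4, 4)
  seg 3: down by d12 = 1 → (4, 3)
  seg 4: up by d8 = 177/4 → (4, 189/4)
  seg 5: up by d9 = 1 → (4, 193/4)

d6 = 62/3
d7 = 3/4
d8 = 177/4
d9 = 1
d10 = 30
d11 = -397/20
d12 = 1
endpoint = (4, 193/4)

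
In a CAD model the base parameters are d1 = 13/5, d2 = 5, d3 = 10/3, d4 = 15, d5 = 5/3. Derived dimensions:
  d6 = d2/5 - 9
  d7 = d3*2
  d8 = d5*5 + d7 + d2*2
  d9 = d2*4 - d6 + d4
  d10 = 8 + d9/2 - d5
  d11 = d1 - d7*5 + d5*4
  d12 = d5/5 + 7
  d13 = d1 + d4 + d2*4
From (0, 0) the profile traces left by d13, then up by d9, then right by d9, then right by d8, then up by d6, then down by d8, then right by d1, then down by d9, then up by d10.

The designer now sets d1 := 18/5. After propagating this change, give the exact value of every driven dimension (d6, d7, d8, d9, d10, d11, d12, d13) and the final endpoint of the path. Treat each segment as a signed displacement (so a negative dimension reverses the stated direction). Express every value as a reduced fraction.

d6 = -8
d7 = 20/3
d8 = 25
d9 = 43
d10 = 167/6
d11 = -346/15
d12 = 22/3
d13 = 193/5
endpoint = (33, -31/6)

Apply edit: d1 := 18/5
  d6 = d2/5 - 9 = -8
  d7 = d3*2 = 20/3
  d8 = d5*5 + d7 + d2*2 = 25
  d9 = d2*4 - d6 + d4 = 43
  d10 = 8 + d9/2 - d5 = 167/6
  d11 = d1 - d7*5 + d5*4 = -346/15
  d12 = d5/5 + 7 = 22/3
  d13 = d1 + d4 + d2*4 = 193/5
Walk from origin (0, 0):
  seg 1: left by d13 = 193/5 → (-193/5, 0)
  seg 2: up by d9 = 43 → (-193/5, 43)
  seg 3: right by d9 = 43 → (22/5, 43)
  seg 4: right by d8 = 25 → (147/5, 43)
  seg 5: up by d6 = -8 → (147/5, 35)
  seg 6: down by d8 = 25 → (147/5, 10)
  seg 7: right by d1 = 18/5 → (33, 10)
  seg 8: down by d9 = 43 → (33, -33)
  seg 9: up by d10 = 167/6 → (33, -31/6)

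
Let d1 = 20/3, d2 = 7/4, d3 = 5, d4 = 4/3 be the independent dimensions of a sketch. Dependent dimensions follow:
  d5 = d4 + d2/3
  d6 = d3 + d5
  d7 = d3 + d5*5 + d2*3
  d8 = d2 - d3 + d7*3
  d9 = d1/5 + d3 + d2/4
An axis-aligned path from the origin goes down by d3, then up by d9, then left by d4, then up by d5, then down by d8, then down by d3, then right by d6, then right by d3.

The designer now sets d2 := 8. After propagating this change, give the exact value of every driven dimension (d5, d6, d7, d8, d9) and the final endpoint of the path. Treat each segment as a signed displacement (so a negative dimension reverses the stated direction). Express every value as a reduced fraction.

d5 = 4
d6 = 9
d7 = 49
d8 = 150
d9 = 25/3
endpoint = (38/3, -443/3)

Apply edit: d2 := 8
  d5 = d4 + d2/3 = 4
  d6 = d3 + d5 = 9
  d7 = d3 + d5*5 + d2*3 = 49
  d8 = d2 - d3 + d7*3 = 150
  d9 = d1/5 + d3 + d2/4 = 25/3
Walk from origin (0, 0):
  seg 1: down by d3 = 5 → (0, -5)
  seg 2: up by d9 = 25/3 → (0, 10/3)
  seg 3: left by d4 = 4/3 → (-4/3, 10/3)
  seg 4: up by d5 = 4 → (-4/3, 22/3)
  seg 5: down by d8 = 150 → (-4/3, -428/3)
  seg 6: down by d3 = 5 → (-4/3, -443/3)
  seg 7: right by d6 = 9 → (23/3, -443/3)
  seg 8: right by d3 = 5 → (38/3, -443/3)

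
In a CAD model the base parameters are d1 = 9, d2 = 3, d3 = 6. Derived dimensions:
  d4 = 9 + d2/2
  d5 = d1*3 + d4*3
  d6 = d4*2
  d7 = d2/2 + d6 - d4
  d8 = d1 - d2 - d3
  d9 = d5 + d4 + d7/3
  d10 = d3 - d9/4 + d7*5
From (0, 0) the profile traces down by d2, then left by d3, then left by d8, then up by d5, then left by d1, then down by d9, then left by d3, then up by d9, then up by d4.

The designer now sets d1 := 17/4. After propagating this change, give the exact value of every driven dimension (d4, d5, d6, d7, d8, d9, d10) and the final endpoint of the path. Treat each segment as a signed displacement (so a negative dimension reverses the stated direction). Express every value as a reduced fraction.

d4 = 21/2
d5 = 177/4
d6 = 21
d7 = 12
d8 = -19/4
d9 = 235/4
d10 = 821/16
endpoint = (-23/2, 207/4)

Apply edit: d1 := 17/4
  d4 = 9 + d2/2 = 21/2
  d5 = d1*3 + d4*3 = 177/4
  d6 = d4*2 = 21
  d7 = d2/2 + d6 - d4 = 12
  d8 = d1 - d2 - d3 = -19/4
  d9 = d5 + d4 + d7/3 = 235/4
  d10 = d3 - d9/4 + d7*5 = 821/16
Walk from origin (0, 0):
  seg 1: down by d2 = 3 → (0, -3)
  seg 2: left by d3 = 6 → (-6, -3)
  seg 3: left by d8 = -19/4 → (-5/4, -3)
  seg 4: up by d5 = 177/4 → (-5/4, 165/4)
  seg 5: left by d1 = 17/4 → (-11/2, 165/4)
  seg 6: down by d9 = 235/4 → (-11/2, -35/2)
  seg 7: left by d3 = 6 → (-23/2, -35/2)
  seg 8: up by d9 = 235/4 → (-23/2, 165/4)
  seg 9: up by d4 = 21/2 → (-23/2, 207/4)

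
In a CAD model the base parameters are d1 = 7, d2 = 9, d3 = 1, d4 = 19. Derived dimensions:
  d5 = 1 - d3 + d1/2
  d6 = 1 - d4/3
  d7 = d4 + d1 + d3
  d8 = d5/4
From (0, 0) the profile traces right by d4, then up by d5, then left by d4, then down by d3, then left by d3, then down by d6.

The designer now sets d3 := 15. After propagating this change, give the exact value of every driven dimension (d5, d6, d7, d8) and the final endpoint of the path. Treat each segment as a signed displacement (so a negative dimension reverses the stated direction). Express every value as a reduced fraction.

Apply edit: d3 := 15
  d5 = 1 - d3 + d1/2 = -21/2
  d6 = 1 - d4/3 = -16/3
  d7 = d4 + d1 + d3 = 41
  d8 = d5/4 = -21/8
Walk from origin (0, 0):
  seg 1: right by d4 = 19 → (19, 0)
  seg 2: up by d5 = -21/2 → (19, -21/2)
  seg 3: left by d4 = 19 → (0, -21/2)
  seg 4: down by d3 = 15 → (0, -51/2)
  seg 5: left by d3 = 15 → (-15, -51/2)
  seg 6: down by d6 = -16/3 → (-15, -121/6)

d5 = -21/2
d6 = -16/3
d7 = 41
d8 = -21/8
endpoint = (-15, -121/6)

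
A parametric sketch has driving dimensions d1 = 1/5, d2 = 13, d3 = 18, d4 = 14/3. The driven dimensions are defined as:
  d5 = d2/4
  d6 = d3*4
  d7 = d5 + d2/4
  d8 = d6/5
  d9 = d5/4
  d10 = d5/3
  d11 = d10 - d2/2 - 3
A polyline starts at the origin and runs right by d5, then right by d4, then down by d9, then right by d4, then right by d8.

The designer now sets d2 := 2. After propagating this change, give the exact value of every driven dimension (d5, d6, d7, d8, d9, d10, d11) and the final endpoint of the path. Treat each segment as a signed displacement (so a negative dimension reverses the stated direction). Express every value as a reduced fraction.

d5 = 1/2
d6 = 72
d7 = 1
d8 = 72/5
d9 = 1/8
d10 = 1/6
d11 = -23/6
endpoint = (727/30, -1/8)

Apply edit: d2 := 2
  d5 = d2/4 = 1/2
  d6 = d3*4 = 72
  d7 = d5 + d2/4 = 1
  d8 = d6/5 = 72/5
  d9 = d5/4 = 1/8
  d10 = d5/3 = 1/6
  d11 = d10 - d2/2 - 3 = -23/6
Walk from origin (0, 0):
  seg 1: right by d5 = 1/2 → (1/2, 0)
  seg 2: right by d4 = 14/3 → (31/6, 0)
  seg 3: down by d9 = 1/8 → (31/6, -1/8)
  seg 4: right by d4 = 14/3 → (59/6, -1/8)
  seg 5: right by d8 = 72/5 → (727/30, -1/8)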